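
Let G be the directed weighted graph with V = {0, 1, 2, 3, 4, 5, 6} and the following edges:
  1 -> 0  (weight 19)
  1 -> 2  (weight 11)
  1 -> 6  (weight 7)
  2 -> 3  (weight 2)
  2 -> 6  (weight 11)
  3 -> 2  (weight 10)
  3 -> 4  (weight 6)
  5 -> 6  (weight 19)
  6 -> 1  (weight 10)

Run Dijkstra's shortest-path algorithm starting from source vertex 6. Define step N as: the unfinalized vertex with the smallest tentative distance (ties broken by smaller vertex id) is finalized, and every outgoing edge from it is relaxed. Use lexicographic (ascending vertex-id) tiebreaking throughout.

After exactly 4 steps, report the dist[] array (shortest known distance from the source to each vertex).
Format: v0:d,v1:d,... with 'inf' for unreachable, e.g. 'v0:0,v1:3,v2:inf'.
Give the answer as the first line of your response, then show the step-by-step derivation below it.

v0:29,v1:10,v2:21,v3:23,v4:29,v5:inf,v6:0

step 1: dist = v0:inf,v1:10,v2:inf,v3:inf,v4:inf,v5:inf,v6:0
step 2: dist = v0:29,v1:10,v2:21,v3:inf,v4:inf,v5:inf,v6:0
step 3: dist = v0:29,v1:10,v2:21,v3:23,v4:inf,v5:inf,v6:0
step 4: dist = v0:29,v1:10,v2:21,v3:23,v4:29,v5:inf,v6:0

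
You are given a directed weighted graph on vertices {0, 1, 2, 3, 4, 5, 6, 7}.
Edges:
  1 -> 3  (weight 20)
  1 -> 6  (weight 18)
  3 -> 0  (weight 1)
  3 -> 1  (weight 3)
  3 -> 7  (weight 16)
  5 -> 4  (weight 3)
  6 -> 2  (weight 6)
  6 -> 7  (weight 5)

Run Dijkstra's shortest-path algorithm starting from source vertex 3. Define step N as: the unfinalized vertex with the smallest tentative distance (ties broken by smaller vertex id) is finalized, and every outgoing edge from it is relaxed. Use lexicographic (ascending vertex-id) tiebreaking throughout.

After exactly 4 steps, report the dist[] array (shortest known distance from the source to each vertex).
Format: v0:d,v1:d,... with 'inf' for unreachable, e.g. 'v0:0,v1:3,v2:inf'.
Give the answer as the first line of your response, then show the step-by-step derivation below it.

v0:1,v1:3,v2:inf,v3:0,v4:inf,v5:inf,v6:21,v7:16

step 1: dist = v0:1,v1:3,v2:inf,v3:0,v4:inf,v5:inf,v6:inf,v7:16
step 2: dist = v0:1,v1:3,v2:inf,v3:0,v4:inf,v5:inf,v6:inf,v7:16
step 3: dist = v0:1,v1:3,v2:inf,v3:0,v4:inf,v5:inf,v6:21,v7:16
step 4: dist = v0:1,v1:3,v2:inf,v3:0,v4:inf,v5:inf,v6:21,v7:16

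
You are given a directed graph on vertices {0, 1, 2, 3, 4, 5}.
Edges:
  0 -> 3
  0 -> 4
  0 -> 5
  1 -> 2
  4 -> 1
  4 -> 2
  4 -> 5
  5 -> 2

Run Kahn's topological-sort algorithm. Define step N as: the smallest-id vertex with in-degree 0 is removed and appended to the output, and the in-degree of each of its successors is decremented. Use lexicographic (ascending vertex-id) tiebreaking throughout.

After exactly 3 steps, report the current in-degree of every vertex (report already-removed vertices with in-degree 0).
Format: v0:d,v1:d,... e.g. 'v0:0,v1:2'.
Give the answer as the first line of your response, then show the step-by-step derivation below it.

v0:0,v1:0,v2:2,v3:0,v4:0,v5:0

step 1: output 0; order=[0]; indeg=(0,1,3,0,0,1)
step 2: output 3; order=[0,3]; indeg=(0,1,3,0,0,1)
step 3: output 4; order=[0,3,4]; indeg=(0,0,2,0,0,0)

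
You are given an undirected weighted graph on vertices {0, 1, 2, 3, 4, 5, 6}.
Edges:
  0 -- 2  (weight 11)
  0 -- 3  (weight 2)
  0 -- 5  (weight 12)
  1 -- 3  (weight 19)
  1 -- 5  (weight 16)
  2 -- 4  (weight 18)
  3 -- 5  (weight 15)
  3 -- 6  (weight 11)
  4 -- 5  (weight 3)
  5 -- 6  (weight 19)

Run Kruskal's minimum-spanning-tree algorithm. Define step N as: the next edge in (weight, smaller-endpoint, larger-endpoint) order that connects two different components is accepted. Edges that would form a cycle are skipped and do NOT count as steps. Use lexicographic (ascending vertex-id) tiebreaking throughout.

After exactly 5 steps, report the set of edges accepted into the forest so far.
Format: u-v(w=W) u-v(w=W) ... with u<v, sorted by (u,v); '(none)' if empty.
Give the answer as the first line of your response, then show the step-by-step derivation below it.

0-2(w=11) 0-3(w=2) 0-5(w=12) 3-6(w=11) 4-5(w=3)

step 1: add edge 0-3 (w=2); MST = {0-3(w=2)}
step 2: add edge 4-5 (w=3); MST = {0-3(w=2) 4-5(w=3)}
step 3: add edge 0-2 (w=11); MST = {0-2(w=11) 0-3(w=2) 4-5(w=3)}
step 4: add edge 3-6 (w=11); MST = {0-2(w=11) 0-3(w=2) 3-6(w=11) 4-5(w=3)}
step 5: add edge 0-5 (w=12); MST = {0-2(w=11) 0-3(w=2) 0-5(w=12) 3-6(w=11) 4-5(w=3)}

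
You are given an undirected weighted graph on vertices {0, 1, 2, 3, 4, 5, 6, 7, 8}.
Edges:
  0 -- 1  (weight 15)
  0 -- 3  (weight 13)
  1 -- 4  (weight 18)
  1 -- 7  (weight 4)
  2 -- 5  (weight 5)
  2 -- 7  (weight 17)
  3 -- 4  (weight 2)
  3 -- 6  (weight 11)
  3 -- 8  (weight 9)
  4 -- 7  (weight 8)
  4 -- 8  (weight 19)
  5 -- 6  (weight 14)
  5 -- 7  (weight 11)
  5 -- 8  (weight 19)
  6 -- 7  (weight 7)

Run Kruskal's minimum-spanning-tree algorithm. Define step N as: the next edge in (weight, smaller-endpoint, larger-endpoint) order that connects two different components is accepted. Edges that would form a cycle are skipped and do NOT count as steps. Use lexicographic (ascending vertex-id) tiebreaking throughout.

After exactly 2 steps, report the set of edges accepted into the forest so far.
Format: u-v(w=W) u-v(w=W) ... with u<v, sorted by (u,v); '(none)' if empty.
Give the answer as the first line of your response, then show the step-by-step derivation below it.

1-7(w=4) 3-4(w=2)

step 1: add edge 3-4 (w=2); MST = {3-4(w=2)}
step 2: add edge 1-7 (w=4); MST = {1-7(w=4) 3-4(w=2)}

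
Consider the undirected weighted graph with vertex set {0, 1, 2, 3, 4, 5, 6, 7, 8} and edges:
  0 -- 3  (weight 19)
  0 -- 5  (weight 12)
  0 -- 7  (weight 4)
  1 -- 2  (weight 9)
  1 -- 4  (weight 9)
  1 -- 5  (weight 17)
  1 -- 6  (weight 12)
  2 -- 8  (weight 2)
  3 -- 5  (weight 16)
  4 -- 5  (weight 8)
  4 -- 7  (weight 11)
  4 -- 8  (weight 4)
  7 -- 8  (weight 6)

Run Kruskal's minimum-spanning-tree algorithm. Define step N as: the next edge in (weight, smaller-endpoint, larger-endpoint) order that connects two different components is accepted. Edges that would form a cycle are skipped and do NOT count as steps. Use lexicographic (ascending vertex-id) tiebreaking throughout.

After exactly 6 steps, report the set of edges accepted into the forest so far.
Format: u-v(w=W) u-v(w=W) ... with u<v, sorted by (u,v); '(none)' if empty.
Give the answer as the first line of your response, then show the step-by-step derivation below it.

0-7(w=4) 1-2(w=9) 2-8(w=2) 4-5(w=8) 4-8(w=4) 7-8(w=6)

step 1: add edge 2-8 (w=2); MST = {2-8(w=2)}
step 2: add edge 0-7 (w=4); MST = {0-7(w=4) 2-8(w=2)}
step 3: add edge 4-8 (w=4); MST = {0-7(w=4) 2-8(w=2) 4-8(w=4)}
step 4: add edge 7-8 (w=6); MST = {0-7(w=4) 2-8(w=2) 4-8(w=4) 7-8(w=6)}
step 5: add edge 4-5 (w=8); MST = {0-7(w=4) 2-8(w=2) 4-5(w=8) 4-8(w=4) 7-8(w=6)}
step 6: add edge 1-2 (w=9); MST = {0-7(w=4) 1-2(w=9) 2-8(w=2) 4-5(w=8) 4-8(w=4) 7-8(w=6)}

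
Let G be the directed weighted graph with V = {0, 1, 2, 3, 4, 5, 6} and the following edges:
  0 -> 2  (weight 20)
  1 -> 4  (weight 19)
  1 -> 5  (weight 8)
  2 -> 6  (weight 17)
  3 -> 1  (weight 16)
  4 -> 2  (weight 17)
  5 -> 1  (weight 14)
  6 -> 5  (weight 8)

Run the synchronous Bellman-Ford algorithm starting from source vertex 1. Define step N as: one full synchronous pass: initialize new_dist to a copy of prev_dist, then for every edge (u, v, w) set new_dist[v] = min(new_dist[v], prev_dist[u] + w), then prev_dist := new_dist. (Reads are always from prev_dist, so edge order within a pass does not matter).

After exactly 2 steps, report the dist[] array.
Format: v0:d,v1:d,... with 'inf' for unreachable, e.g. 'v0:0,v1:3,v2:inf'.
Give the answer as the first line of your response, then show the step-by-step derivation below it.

v0:inf,v1:0,v2:36,v3:inf,v4:19,v5:8,v6:inf

step 1: dist = v0:inf,v1:0,v2:inf,v3:inf,v4:19,v5:8,v6:inf
step 2: dist = v0:inf,v1:0,v2:36,v3:inf,v4:19,v5:8,v6:inf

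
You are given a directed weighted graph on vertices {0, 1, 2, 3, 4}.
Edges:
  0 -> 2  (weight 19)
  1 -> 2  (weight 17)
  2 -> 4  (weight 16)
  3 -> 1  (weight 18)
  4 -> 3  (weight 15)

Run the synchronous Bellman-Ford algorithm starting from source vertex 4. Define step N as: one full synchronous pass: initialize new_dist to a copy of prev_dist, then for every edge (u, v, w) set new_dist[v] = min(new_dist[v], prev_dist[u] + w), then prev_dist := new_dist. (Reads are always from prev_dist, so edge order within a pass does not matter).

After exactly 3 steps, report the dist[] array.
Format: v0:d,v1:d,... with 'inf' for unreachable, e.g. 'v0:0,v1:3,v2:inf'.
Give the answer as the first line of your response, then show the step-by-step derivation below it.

v0:inf,v1:33,v2:50,v3:15,v4:0

step 1: dist = v0:inf,v1:inf,v2:inf,v3:15,v4:0
step 2: dist = v0:inf,v1:33,v2:inf,v3:15,v4:0
step 3: dist = v0:inf,v1:33,v2:50,v3:15,v4:0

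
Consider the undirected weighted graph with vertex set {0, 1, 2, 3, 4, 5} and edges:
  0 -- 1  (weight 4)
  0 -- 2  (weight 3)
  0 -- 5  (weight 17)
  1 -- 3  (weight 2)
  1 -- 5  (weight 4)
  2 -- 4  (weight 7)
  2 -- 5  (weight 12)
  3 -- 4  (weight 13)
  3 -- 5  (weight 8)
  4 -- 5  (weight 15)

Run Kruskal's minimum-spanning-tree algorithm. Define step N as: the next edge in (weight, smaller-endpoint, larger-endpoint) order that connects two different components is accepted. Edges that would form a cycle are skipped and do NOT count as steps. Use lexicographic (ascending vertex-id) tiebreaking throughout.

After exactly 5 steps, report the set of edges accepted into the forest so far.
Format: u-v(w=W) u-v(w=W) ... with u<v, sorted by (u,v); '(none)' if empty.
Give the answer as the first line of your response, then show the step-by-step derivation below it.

0-1(w=4) 0-2(w=3) 1-3(w=2) 1-5(w=4) 2-4(w=7)

step 1: add edge 1-3 (w=2); MST = {1-3(w=2)}
step 2: add edge 0-2 (w=3); MST = {0-2(w=3) 1-3(w=2)}
step 3: add edge 0-1 (w=4); MST = {0-1(w=4) 0-2(w=3) 1-3(w=2)}
step 4: add edge 1-5 (w=4); MST = {0-1(w=4) 0-2(w=3) 1-3(w=2) 1-5(w=4)}
step 5: add edge 2-4 (w=7); MST = {0-1(w=4) 0-2(w=3) 1-3(w=2) 1-5(w=4) 2-4(w=7)}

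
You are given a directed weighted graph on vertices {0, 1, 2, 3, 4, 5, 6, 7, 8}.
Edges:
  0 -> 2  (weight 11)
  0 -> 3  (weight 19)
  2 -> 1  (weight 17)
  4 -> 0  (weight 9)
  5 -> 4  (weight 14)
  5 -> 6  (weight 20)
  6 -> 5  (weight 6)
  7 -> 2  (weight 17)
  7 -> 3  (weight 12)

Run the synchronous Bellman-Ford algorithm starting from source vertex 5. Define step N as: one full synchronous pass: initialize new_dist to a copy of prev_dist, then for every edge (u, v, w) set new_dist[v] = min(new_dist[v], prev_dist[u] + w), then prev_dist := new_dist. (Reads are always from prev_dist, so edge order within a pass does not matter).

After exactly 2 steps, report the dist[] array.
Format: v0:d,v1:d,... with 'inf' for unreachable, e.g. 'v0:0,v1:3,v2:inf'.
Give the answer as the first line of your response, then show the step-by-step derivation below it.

v0:23,v1:inf,v2:inf,v3:inf,v4:14,v5:0,v6:20,v7:inf,v8:inf

step 1: dist = v0:inf,v1:inf,v2:inf,v3:inf,v4:14,v5:0,v6:20,v7:inf,v8:inf
step 2: dist = v0:23,v1:inf,v2:inf,v3:inf,v4:14,v5:0,v6:20,v7:inf,v8:inf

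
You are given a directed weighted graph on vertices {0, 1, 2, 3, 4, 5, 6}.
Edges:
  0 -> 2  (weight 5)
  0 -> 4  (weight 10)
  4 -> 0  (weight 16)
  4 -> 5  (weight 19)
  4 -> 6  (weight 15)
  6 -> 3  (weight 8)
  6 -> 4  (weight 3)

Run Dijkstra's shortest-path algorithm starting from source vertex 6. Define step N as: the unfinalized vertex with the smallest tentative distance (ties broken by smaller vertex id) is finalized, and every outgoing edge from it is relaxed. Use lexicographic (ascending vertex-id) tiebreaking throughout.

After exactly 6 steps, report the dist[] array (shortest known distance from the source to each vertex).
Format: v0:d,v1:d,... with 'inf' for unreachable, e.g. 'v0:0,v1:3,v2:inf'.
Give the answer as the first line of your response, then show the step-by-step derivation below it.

v0:19,v1:inf,v2:24,v3:8,v4:3,v5:22,v6:0

step 1: dist = v0:inf,v1:inf,v2:inf,v3:8,v4:3,v5:inf,v6:0
step 2: dist = v0:19,v1:inf,v2:inf,v3:8,v4:3,v5:22,v6:0
step 3: dist = v0:19,v1:inf,v2:inf,v3:8,v4:3,v5:22,v6:0
step 4: dist = v0:19,v1:inf,v2:24,v3:8,v4:3,v5:22,v6:0
step 5: dist = v0:19,v1:inf,v2:24,v3:8,v4:3,v5:22,v6:0
step 6: dist = v0:19,v1:inf,v2:24,v3:8,v4:3,v5:22,v6:0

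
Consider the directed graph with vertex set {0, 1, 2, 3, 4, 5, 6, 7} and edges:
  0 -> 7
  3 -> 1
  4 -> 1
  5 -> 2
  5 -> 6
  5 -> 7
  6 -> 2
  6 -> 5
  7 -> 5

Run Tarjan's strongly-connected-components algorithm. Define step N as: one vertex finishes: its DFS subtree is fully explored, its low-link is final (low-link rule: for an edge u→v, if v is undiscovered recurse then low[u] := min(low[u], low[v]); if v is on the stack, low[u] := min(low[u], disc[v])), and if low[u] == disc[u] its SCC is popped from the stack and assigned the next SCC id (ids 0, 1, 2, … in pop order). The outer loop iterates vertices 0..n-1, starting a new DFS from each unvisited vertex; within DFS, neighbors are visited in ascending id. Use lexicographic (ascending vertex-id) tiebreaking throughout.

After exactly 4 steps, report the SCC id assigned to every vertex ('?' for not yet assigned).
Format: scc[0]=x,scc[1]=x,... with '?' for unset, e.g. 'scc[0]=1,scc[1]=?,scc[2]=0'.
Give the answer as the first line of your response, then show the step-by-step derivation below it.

scc[0]=?,scc[1]=?,scc[2]=0,scc[3]=?,scc[4]=?,scc[5]=1,scc[6]=1,scc[7]=1

step 1: low=(low[0]=0,low[1]=?,low[2]=3,low[3]=?,low[4]=?,low[5]=2,low[6]=?,low[7]=1); scc=(scc[0]=?,scc[1]=?,scc[2]=0,scc[3]=?,scc[4]=?,scc[5]=?,scc[6]=?,scc[7]=?)
step 2: low=(low[0]=0,low[1]=?,low[2]=3,low[3]=?,low[4]=?,low[5]=2,low[6]=2,low[7]=1); scc=(scc[0]=?,scc[1]=?,scc[2]=0,scc[3]=?,scc[4]=?,scc[5]=?,scc[6]=?,scc[7]=?)
step 3: low=(low[0]=0,low[1]=?,low[2]=3,low[3]=?,low[4]=?,low[5]=1,low[6]=2,low[7]=1); scc=(scc[0]=?,scc[1]=?,scc[2]=0,scc[3]=?,scc[4]=?,scc[5]=?,scc[6]=?,scc[7]=?)
step 4: low=(low[0]=0,low[1]=?,low[2]=3,low[3]=?,low[4]=?,low[5]=1,low[6]=2,low[7]=1); scc=(scc[0]=?,scc[1]=?,scc[2]=0,scc[3]=?,scc[4]=?,scc[5]=1,scc[6]=1,scc[7]=1)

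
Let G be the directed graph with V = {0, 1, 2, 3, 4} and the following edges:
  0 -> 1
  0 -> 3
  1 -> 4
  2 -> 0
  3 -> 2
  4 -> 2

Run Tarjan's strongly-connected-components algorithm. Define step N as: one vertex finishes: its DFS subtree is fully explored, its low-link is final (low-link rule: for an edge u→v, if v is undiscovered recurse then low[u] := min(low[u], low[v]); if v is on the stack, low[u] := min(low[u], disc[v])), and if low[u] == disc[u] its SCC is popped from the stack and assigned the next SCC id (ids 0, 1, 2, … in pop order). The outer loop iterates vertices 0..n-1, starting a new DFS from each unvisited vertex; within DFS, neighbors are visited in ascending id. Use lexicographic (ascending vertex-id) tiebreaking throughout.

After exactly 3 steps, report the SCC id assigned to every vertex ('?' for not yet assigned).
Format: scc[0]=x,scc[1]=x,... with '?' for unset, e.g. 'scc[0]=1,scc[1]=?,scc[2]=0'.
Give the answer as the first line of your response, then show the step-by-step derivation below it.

scc[0]=?,scc[1]=?,scc[2]=?,scc[3]=?,scc[4]=?

step 1: low=(low[0]=0,low[1]=1,low[2]=0,low[3]=?,low[4]=2); scc=(scc[0]=?,scc[1]=?,scc[2]=?,scc[3]=?,scc[4]=?)
step 2: low=(low[0]=0,low[1]=1,low[2]=0,low[3]=?,low[4]=0); scc=(scc[0]=?,scc[1]=?,scc[2]=?,scc[3]=?,scc[4]=?)
step 3: low=(low[0]=0,low[1]=0,low[2]=0,low[3]=?,low[4]=0); scc=(scc[0]=?,scc[1]=?,scc[2]=?,scc[3]=?,scc[4]=?)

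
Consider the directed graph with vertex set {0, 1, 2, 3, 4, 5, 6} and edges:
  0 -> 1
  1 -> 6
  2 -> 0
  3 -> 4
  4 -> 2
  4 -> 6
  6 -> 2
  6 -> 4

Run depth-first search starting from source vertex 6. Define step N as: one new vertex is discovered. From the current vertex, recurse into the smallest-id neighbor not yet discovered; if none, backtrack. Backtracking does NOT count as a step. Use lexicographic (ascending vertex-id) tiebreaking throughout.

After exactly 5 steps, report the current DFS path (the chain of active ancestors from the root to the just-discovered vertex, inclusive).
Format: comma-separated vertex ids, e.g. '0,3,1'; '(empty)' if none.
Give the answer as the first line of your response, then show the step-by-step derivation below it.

6,4

step 1: discover 6; path=6; order=6
step 2: discover 2; path=6>2; order=6,2
step 3: discover 0; path=6>2>0; order=6,2,0
step 4: discover 1; path=6>2>0>1; order=6,2,0,1
step 5: discover 4; path=6>4; order=6,2,0,1,4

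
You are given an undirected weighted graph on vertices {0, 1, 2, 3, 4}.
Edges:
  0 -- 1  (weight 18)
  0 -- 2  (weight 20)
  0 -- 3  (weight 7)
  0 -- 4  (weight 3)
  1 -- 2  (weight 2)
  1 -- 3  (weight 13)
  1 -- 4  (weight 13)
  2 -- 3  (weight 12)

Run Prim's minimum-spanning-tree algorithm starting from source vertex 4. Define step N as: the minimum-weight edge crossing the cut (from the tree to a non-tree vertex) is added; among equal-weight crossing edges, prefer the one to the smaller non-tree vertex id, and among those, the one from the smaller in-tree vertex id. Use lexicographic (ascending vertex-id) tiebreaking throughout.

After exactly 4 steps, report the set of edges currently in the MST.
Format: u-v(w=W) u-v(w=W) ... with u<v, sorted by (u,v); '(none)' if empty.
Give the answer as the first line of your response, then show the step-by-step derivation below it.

0-3(w=7) 0-4(w=3) 1-2(w=2) 2-3(w=12)

step 1: add edge 0-4 (w=3); MST = {0-4(w=3)}
step 2: add edge 0-3 (w=7); MST = {0-3(w=7) 0-4(w=3)}
step 3: add edge 2-3 (w=12); MST = {0-3(w=7) 0-4(w=3) 2-3(w=12)}
step 4: add edge 1-2 (w=2); MST = {0-3(w=7) 0-4(w=3) 1-2(w=2) 2-3(w=12)}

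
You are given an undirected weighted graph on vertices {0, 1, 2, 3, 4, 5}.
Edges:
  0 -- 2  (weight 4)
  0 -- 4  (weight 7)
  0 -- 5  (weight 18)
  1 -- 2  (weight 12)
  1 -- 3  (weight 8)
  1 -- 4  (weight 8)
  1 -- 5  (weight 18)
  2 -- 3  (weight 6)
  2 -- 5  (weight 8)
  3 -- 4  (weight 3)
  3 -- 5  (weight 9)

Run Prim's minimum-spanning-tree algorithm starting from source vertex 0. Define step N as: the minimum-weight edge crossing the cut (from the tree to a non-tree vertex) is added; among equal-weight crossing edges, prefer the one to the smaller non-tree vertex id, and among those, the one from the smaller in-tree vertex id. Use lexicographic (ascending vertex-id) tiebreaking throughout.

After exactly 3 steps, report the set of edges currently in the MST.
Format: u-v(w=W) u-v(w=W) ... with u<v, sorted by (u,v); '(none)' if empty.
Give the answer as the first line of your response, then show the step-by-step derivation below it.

0-2(w=4) 2-3(w=6) 3-4(w=3)

step 1: add edge 0-2 (w=4); MST = {0-2(w=4)}
step 2: add edge 2-3 (w=6); MST = {0-2(w=4) 2-3(w=6)}
step 3: add edge 3-4 (w=3); MST = {0-2(w=4) 2-3(w=6) 3-4(w=3)}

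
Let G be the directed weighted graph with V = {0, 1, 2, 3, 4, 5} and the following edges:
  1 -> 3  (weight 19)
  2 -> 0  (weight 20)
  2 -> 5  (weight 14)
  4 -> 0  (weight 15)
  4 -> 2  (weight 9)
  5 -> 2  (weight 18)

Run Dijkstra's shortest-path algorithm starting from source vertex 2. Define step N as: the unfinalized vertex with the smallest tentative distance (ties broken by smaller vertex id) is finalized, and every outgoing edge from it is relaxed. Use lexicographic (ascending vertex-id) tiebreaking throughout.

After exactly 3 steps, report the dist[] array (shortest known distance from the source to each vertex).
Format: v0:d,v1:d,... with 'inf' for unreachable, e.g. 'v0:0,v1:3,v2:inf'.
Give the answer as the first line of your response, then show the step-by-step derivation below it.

v0:20,v1:inf,v2:0,v3:inf,v4:inf,v5:14

step 1: dist = v0:20,v1:inf,v2:0,v3:inf,v4:inf,v5:14
step 2: dist = v0:20,v1:inf,v2:0,v3:inf,v4:inf,v5:14
step 3: dist = v0:20,v1:inf,v2:0,v3:inf,v4:inf,v5:14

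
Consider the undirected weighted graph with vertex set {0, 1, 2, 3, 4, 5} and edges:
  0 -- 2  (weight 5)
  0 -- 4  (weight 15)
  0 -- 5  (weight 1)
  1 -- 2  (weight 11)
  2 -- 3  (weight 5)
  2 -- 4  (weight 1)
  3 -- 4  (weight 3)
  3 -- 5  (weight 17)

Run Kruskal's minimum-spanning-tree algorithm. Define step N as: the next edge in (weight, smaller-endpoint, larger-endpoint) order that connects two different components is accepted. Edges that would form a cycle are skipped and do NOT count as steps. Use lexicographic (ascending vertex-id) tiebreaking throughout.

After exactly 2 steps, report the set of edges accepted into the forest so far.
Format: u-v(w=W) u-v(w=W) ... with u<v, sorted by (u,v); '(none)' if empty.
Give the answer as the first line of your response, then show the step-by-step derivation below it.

0-5(w=1) 2-4(w=1)

step 1: add edge 0-5 (w=1); MST = {0-5(w=1)}
step 2: add edge 2-4 (w=1); MST = {0-5(w=1) 2-4(w=1)}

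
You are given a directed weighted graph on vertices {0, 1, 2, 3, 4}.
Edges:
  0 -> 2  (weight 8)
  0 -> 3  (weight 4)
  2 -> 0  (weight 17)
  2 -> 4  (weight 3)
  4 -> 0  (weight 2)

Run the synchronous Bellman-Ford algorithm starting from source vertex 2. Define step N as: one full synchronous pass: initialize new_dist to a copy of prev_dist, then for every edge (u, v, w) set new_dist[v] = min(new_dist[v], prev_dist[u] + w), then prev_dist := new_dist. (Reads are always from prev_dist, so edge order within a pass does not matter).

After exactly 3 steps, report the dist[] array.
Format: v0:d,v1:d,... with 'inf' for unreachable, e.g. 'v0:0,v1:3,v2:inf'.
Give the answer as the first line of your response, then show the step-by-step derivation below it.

v0:5,v1:inf,v2:0,v3:9,v4:3

step 1: dist = v0:17,v1:inf,v2:0,v3:inf,v4:3
step 2: dist = v0:5,v1:inf,v2:0,v3:21,v4:3
step 3: dist = v0:5,v1:inf,v2:0,v3:9,v4:3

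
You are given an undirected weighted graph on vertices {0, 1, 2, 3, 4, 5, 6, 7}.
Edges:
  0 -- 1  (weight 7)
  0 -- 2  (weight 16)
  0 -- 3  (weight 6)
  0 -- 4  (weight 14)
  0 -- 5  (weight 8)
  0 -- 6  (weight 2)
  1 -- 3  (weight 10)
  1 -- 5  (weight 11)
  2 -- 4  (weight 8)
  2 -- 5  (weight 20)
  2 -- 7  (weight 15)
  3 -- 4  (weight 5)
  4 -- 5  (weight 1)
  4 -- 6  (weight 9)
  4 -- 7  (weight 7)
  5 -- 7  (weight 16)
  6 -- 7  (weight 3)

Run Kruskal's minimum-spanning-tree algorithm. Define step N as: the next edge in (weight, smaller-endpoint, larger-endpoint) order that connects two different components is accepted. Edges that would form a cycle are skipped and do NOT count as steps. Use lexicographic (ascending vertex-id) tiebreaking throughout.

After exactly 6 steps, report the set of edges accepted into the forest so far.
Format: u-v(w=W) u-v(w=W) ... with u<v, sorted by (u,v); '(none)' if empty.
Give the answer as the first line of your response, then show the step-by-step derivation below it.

0-1(w=7) 0-3(w=6) 0-6(w=2) 3-4(w=5) 4-5(w=1) 6-7(w=3)

step 1: add edge 4-5 (w=1); MST = {4-5(w=1)}
step 2: add edge 0-6 (w=2); MST = {0-6(w=2) 4-5(w=1)}
step 3: add edge 6-7 (w=3); MST = {0-6(w=2) 4-5(w=1) 6-7(w=3)}
step 4: add edge 3-4 (w=5); MST = {0-6(w=2) 3-4(w=5) 4-5(w=1) 6-7(w=3)}
step 5: add edge 0-3 (w=6); MST = {0-3(w=6) 0-6(w=2) 3-4(w=5) 4-5(w=1) 6-7(w=3)}
step 6: add edge 0-1 (w=7); MST = {0-1(w=7) 0-3(w=6) 0-6(w=2) 3-4(w=5) 4-5(w=1) 6-7(w=3)}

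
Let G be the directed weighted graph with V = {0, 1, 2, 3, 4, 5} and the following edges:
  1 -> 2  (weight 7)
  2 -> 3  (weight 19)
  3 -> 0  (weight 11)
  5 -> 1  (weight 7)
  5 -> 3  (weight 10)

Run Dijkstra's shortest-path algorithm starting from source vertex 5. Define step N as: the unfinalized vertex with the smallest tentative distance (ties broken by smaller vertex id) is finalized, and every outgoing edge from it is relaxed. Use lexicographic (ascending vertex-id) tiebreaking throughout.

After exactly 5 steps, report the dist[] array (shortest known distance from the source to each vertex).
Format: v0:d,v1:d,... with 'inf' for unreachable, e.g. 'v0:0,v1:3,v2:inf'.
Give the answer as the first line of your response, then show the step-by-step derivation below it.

v0:21,v1:7,v2:14,v3:10,v4:inf,v5:0

step 1: dist = v0:inf,v1:7,v2:inf,v3:10,v4:inf,v5:0
step 2: dist = v0:inf,v1:7,v2:14,v3:10,v4:inf,v5:0
step 3: dist = v0:21,v1:7,v2:14,v3:10,v4:inf,v5:0
step 4: dist = v0:21,v1:7,v2:14,v3:10,v4:inf,v5:0
step 5: dist = v0:21,v1:7,v2:14,v3:10,v4:inf,v5:0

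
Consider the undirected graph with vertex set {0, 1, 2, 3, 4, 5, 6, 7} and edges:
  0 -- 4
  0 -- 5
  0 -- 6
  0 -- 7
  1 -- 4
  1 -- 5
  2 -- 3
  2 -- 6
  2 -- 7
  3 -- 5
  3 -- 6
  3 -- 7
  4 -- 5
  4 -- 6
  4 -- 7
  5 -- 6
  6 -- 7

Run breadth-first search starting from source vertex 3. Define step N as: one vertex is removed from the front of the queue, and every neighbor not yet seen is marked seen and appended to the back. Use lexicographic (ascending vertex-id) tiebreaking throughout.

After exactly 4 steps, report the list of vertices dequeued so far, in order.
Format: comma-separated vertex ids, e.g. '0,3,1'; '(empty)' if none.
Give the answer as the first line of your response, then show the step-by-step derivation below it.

3,2,5,6

step 1: dequeue 3; queue=[2,5,6,7]; order=3
step 2: dequeue 2; queue=[5,6,7]; order=3,2
step 3: dequeue 5; queue=[6,7,0,1,4]; order=3,2,5
step 4: dequeue 6; queue=[7,0,1,4]; order=3,2,5,6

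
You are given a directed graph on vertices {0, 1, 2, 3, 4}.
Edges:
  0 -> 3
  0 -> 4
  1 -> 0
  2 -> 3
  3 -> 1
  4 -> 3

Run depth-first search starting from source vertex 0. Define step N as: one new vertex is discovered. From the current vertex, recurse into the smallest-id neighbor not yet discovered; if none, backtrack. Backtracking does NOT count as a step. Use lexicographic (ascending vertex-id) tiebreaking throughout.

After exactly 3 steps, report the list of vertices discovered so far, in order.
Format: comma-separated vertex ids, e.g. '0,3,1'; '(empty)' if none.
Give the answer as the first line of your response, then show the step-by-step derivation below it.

0,3,1

step 1: discover 0; path=0; order=0
step 2: discover 3; path=0>3; order=0,3
step 3: discover 1; path=0>3>1; order=0,3,1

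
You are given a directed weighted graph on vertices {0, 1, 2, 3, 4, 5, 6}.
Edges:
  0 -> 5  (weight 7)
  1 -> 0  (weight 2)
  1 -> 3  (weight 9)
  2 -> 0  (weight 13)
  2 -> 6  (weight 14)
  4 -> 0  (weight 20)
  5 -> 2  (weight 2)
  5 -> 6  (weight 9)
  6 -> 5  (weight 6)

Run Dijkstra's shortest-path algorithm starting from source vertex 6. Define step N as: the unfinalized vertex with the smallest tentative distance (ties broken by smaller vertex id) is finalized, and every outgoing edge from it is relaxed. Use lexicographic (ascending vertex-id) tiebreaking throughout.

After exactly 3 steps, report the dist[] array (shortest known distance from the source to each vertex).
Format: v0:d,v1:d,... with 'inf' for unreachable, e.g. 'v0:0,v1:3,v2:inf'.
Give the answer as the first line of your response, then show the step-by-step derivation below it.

v0:21,v1:inf,v2:8,v3:inf,v4:inf,v5:6,v6:0

step 1: dist = v0:inf,v1:inf,v2:inf,v3:inf,v4:inf,v5:6,v6:0
step 2: dist = v0:inf,v1:inf,v2:8,v3:inf,v4:inf,v5:6,v6:0
step 3: dist = v0:21,v1:inf,v2:8,v3:inf,v4:inf,v5:6,v6:0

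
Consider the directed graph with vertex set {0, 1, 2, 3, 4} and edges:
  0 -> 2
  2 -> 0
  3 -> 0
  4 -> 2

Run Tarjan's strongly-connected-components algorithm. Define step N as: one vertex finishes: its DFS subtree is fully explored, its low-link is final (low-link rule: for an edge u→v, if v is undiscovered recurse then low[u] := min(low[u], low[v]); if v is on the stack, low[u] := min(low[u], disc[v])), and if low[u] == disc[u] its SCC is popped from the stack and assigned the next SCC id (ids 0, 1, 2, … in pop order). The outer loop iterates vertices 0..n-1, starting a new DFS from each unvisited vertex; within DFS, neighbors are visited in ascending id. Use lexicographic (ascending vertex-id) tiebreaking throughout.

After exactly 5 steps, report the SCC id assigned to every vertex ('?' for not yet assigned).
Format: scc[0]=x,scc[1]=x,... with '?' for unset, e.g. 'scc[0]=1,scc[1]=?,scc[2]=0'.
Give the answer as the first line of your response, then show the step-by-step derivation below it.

scc[0]=0,scc[1]=1,scc[2]=0,scc[3]=2,scc[4]=3

step 1: low=(low[0]=0,low[1]=?,low[2]=0,low[3]=?,low[4]=?); scc=(scc[0]=?,scc[1]=?,scc[2]=?,scc[3]=?,scc[4]=?)
step 2: low=(low[0]=0,low[1]=?,low[2]=0,low[3]=?,low[4]=?); scc=(scc[0]=0,scc[1]=?,scc[2]=0,scc[3]=?,scc[4]=?)
step 3: low=(low[0]=0,low[1]=2,low[2]=0,low[3]=?,low[4]=?); scc=(scc[0]=0,scc[1]=1,scc[2]=0,scc[3]=?,scc[4]=?)
step 4: low=(low[0]=0,low[1]=2,low[2]=0,low[3]=3,low[4]=?); scc=(scc[0]=0,scc[1]=1,scc[2]=0,scc[3]=2,scc[4]=?)
step 5: low=(low[0]=0,low[1]=2,low[2]=0,low[3]=3,low[4]=4); scc=(scc[0]=0,scc[1]=1,scc[2]=0,scc[3]=2,scc[4]=3)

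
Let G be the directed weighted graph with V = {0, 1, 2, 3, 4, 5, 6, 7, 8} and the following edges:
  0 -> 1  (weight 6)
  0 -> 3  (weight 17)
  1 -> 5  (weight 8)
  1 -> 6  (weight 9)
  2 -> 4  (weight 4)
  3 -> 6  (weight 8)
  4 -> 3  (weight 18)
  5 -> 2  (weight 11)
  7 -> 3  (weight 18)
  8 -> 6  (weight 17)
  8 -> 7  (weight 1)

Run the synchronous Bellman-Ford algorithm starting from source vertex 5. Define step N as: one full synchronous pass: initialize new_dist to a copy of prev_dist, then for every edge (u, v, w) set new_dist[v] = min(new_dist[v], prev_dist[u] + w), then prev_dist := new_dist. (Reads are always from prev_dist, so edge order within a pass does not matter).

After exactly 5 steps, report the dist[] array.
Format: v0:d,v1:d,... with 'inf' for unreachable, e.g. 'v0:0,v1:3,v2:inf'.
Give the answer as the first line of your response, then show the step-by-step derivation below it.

v0:inf,v1:inf,v2:11,v3:33,v4:15,v5:0,v6:41,v7:inf,v8:inf

step 1: dist = v0:inf,v1:inf,v2:11,v3:inf,v4:inf,v5:0,v6:inf,v7:inf,v8:inf
step 2: dist = v0:inf,v1:inf,v2:11,v3:inf,v4:15,v5:0,v6:inf,v7:inf,v8:inf
step 3: dist = v0:inf,v1:inf,v2:11,v3:33,v4:15,v5:0,v6:inf,v7:inf,v8:inf
step 4: dist = v0:inf,v1:inf,v2:11,v3:33,v4:15,v5:0,v6:41,v7:inf,v8:inf
step 5: dist = v0:inf,v1:inf,v2:11,v3:33,v4:15,v5:0,v6:41,v7:inf,v8:inf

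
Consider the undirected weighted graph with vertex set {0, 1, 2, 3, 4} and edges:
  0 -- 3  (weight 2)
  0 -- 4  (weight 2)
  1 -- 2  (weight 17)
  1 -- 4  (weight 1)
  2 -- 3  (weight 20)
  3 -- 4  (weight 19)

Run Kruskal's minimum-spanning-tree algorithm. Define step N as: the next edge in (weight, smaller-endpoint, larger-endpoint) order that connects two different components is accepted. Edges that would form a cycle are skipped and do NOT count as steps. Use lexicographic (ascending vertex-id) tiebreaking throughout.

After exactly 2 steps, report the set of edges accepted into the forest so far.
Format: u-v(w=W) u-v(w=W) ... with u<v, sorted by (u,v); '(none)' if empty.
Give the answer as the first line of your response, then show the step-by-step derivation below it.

0-3(w=2) 1-4(w=1)

step 1: add edge 1-4 (w=1); MST = {1-4(w=1)}
step 2: add edge 0-3 (w=2); MST = {0-3(w=2) 1-4(w=1)}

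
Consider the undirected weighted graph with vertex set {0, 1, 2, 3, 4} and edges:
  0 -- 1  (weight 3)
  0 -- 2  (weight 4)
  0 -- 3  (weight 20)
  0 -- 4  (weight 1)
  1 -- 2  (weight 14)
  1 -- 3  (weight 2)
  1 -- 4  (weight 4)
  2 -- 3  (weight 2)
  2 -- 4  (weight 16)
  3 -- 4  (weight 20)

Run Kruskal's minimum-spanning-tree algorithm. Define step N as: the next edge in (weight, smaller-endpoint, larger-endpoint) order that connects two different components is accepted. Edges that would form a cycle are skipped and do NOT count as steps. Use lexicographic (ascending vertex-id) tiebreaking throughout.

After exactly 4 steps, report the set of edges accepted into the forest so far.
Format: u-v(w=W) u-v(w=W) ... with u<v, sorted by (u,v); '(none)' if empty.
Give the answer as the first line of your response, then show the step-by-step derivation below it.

0-1(w=3) 0-4(w=1) 1-3(w=2) 2-3(w=2)

step 1: add edge 0-4 (w=1); MST = {0-4(w=1)}
step 2: add edge 1-3 (w=2); MST = {0-4(w=1) 1-3(w=2)}
step 3: add edge 2-3 (w=2); MST = {0-4(w=1) 1-3(w=2) 2-3(w=2)}
step 4: add edge 0-1 (w=3); MST = {0-1(w=3) 0-4(w=1) 1-3(w=2) 2-3(w=2)}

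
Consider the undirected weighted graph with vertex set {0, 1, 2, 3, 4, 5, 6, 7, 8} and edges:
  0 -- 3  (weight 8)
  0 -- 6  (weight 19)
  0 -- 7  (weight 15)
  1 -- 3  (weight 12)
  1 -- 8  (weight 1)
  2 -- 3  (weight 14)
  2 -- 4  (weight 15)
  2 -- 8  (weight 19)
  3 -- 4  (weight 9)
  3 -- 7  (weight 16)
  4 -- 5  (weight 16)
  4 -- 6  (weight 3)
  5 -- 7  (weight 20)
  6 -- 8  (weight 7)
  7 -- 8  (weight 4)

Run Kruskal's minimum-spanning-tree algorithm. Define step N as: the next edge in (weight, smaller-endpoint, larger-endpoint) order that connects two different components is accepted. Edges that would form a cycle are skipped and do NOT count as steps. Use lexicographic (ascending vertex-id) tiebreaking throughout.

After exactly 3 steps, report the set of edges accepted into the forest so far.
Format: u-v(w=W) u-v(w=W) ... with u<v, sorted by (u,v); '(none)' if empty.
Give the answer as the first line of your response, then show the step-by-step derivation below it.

1-8(w=1) 4-6(w=3) 7-8(w=4)

step 1: add edge 1-8 (w=1); MST = {1-8(w=1)}
step 2: add edge 4-6 (w=3); MST = {1-8(w=1) 4-6(w=3)}
step 3: add edge 7-8 (w=4); MST = {1-8(w=1) 4-6(w=3) 7-8(w=4)}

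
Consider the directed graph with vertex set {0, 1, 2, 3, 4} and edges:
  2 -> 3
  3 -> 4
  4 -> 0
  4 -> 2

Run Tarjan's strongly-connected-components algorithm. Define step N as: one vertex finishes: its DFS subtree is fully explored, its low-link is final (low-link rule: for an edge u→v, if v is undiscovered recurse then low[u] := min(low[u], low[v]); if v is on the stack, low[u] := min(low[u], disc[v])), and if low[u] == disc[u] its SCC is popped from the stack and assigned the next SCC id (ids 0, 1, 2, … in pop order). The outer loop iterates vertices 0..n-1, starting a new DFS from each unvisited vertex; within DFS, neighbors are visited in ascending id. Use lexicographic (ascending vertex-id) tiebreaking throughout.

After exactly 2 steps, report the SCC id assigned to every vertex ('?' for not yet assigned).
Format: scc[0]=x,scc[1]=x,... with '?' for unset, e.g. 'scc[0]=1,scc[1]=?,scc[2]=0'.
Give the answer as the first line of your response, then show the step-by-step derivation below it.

scc[0]=0,scc[1]=1,scc[2]=?,scc[3]=?,scc[4]=?

step 1: low=(low[0]=0,low[1]=?,low[2]=?,low[3]=?,low[4]=?); scc=(scc[0]=0,scc[1]=?,scc[2]=?,scc[3]=?,scc[4]=?)
step 2: low=(low[0]=0,low[1]=1,low[2]=?,low[3]=?,low[4]=?); scc=(scc[0]=0,scc[1]=1,scc[2]=?,scc[3]=?,scc[4]=?)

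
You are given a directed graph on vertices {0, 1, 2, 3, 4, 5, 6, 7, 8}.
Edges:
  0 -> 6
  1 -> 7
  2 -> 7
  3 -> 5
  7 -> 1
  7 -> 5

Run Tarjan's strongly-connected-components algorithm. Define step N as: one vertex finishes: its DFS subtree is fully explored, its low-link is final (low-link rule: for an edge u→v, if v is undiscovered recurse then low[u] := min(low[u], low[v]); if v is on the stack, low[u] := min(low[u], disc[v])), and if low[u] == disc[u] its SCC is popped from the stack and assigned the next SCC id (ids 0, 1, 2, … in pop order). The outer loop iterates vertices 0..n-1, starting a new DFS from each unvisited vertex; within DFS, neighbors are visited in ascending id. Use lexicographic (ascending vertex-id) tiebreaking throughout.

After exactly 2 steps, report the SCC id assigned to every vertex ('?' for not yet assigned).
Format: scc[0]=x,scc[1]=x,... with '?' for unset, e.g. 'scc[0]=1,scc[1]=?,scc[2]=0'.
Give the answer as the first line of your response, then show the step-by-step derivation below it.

scc[0]=1,scc[1]=?,scc[2]=?,scc[3]=?,scc[4]=?,scc[5]=?,scc[6]=0,scc[7]=?,scc[8]=?

step 1: low=(low[0]=0,low[1]=?,low[2]=?,low[3]=?,low[4]=?,low[5]=?,low[6]=1,low[7]=?,low[8]=?); scc=(scc[0]=?,scc[1]=?,scc[2]=?,scc[3]=?,scc[4]=?,scc[5]=?,scc[6]=0,scc[7]=?,scc[8]=?)
step 2: low=(low[0]=0,low[1]=?,low[2]=?,low[3]=?,low[4]=?,low[5]=?,low[6]=1,low[7]=?,low[8]=?); scc=(scc[0]=1,scc[1]=?,scc[2]=?,scc[3]=?,scc[4]=?,scc[5]=?,scc[6]=0,scc[7]=?,scc[8]=?)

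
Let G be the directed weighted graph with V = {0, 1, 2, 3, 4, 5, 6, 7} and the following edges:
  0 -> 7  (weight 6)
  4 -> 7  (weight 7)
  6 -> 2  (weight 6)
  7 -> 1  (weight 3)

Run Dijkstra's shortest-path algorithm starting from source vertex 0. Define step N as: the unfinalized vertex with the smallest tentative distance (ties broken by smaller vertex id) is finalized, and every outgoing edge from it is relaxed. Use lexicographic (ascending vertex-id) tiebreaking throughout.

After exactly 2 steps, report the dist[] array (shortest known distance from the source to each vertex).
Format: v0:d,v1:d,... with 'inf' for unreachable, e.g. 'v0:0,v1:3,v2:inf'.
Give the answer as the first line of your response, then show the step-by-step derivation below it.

v0:0,v1:9,v2:inf,v3:inf,v4:inf,v5:inf,v6:inf,v7:6

step 1: dist = v0:0,v1:inf,v2:inf,v3:inf,v4:inf,v5:inf,v6:inf,v7:6
step 2: dist = v0:0,v1:9,v2:inf,v3:inf,v4:inf,v5:inf,v6:inf,v7:6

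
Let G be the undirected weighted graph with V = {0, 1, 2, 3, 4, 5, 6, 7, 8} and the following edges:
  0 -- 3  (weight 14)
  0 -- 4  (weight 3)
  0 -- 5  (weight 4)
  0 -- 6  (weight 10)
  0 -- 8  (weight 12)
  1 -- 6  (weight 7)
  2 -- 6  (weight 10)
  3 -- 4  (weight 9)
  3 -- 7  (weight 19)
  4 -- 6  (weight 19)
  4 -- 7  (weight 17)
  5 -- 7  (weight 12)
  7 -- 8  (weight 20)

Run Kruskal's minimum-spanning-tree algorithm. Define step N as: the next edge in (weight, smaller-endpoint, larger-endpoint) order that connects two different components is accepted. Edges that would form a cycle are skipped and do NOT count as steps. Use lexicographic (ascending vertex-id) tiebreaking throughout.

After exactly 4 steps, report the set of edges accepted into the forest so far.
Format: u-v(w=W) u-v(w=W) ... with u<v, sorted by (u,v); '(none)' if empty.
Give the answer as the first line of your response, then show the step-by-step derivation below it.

0-4(w=3) 0-5(w=4) 1-6(w=7) 3-4(w=9)

step 1: add edge 0-4 (w=3); MST = {0-4(w=3)}
step 2: add edge 0-5 (w=4); MST = {0-4(w=3) 0-5(w=4)}
step 3: add edge 1-6 (w=7); MST = {0-4(w=3) 0-5(w=4) 1-6(w=7)}
step 4: add edge 3-4 (w=9); MST = {0-4(w=3) 0-5(w=4) 1-6(w=7) 3-4(w=9)}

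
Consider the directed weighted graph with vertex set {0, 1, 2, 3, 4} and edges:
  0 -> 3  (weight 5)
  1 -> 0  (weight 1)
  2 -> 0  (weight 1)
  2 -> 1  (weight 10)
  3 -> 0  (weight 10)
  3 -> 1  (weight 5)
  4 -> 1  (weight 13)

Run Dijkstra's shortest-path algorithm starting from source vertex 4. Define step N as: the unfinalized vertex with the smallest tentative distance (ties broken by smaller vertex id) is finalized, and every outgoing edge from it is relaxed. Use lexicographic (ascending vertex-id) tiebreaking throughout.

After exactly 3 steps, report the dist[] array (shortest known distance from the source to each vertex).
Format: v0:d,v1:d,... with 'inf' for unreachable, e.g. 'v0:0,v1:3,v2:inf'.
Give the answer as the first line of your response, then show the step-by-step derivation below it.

v0:14,v1:13,v2:inf,v3:19,v4:0

step 1: dist = v0:inf,v1:13,v2:inf,v3:inf,v4:0
step 2: dist = v0:14,v1:13,v2:inf,v3:inf,v4:0
step 3: dist = v0:14,v1:13,v2:inf,v3:19,v4:0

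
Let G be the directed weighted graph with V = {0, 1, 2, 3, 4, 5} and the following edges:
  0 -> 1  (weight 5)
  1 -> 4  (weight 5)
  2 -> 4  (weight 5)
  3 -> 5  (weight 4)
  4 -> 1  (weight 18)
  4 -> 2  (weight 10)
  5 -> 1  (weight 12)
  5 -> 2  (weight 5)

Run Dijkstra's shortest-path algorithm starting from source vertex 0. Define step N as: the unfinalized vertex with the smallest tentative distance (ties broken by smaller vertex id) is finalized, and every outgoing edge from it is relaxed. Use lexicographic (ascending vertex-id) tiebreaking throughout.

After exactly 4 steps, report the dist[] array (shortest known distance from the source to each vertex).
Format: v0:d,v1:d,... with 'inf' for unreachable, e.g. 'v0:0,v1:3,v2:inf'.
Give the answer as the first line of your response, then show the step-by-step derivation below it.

v0:0,v1:5,v2:20,v3:inf,v4:10,v5:inf

step 1: dist = v0:0,v1:5,v2:inf,v3:inf,v4:inf,v5:inf
step 2: dist = v0:0,v1:5,v2:inf,v3:inf,v4:10,v5:inf
step 3: dist = v0:0,v1:5,v2:20,v3:inf,v4:10,v5:inf
step 4: dist = v0:0,v1:5,v2:20,v3:inf,v4:10,v5:inf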